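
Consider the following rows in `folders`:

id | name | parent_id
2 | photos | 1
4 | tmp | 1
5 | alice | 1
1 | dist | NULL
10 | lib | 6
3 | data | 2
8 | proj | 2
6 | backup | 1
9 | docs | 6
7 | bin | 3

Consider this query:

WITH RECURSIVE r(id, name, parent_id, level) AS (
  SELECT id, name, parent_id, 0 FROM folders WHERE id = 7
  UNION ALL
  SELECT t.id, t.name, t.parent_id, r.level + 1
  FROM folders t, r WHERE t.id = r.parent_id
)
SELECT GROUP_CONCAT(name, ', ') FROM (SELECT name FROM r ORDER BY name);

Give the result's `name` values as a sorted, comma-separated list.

bin, data, dist, photos

Base: id=7 (bin), parent_id=3, level 0.
Iteration 1: join on id=3 -> data (id 3, parent_id=2, level 1).
Iteration 2: join on id=2 -> photos (id 2, parent_id=1, level 2).
Iteration 3: join on id=1 -> dist (id 1, parent_id=NULL, level 3).
Iteration 4: parent_id is NULL; no match; recursion stops.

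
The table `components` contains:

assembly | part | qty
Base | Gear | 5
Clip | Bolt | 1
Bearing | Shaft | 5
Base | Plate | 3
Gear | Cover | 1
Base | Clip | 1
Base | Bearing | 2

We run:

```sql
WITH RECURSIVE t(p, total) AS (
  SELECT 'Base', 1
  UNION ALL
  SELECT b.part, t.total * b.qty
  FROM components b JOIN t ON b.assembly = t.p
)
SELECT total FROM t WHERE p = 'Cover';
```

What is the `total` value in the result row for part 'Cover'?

Base: (Base, total=1).
Iteration 1: components of {Base} -> Bearing = 1*2 = 2, Clip = 1*1 = 1, Gear = 1*5 = 5, Plate = 1*3 = 3.
Iteration 2: components of {Bearing,Clip,Gear,Plate} -> Bolt = 1*1 = 1, Cover = 5*1 = 5, Shaft = 2*5 = 10.
Iteration 3: no further components; recursion stops.

5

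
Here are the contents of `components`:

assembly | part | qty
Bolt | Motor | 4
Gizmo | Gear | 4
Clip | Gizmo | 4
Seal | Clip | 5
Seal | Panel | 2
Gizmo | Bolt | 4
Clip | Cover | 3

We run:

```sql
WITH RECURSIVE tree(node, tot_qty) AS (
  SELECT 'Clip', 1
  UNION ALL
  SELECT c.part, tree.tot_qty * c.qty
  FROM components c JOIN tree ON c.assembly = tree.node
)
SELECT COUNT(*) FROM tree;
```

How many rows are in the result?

Base: (Clip, tot_qty=1).
Iteration 1: components of {Clip} -> Cover = 1*3 = 3, Gizmo = 1*4 = 4.
Iteration 2: components of {Cover,Gizmo} -> Bolt = 4*4 = 16, Gear = 4*4 = 16.
Iteration 3: components of {Bolt,Gear} -> Motor = 16*4 = 64.
Iteration 4: no further components; recursion stops.
Total rows emitted: 6.

6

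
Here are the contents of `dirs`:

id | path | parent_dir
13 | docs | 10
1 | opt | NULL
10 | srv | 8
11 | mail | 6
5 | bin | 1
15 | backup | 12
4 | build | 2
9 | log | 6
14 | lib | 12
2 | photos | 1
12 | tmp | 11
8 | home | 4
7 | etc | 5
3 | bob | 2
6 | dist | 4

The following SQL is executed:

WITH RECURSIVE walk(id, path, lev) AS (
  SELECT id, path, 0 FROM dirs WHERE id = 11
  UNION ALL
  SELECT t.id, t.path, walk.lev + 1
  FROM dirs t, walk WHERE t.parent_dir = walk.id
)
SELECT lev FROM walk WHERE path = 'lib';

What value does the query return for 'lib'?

2

Base: id=11 (mail) at lev 0.
Iteration 1: rows with parent_dir in {11} -> tmp (id 12, lev 1).
Iteration 2: rows with parent_dir in {12} -> lib (id 14, lev 2), backup (id 15, lev 2).
Iteration 3: no rows with parent_dir in {14,15}; recursion stops.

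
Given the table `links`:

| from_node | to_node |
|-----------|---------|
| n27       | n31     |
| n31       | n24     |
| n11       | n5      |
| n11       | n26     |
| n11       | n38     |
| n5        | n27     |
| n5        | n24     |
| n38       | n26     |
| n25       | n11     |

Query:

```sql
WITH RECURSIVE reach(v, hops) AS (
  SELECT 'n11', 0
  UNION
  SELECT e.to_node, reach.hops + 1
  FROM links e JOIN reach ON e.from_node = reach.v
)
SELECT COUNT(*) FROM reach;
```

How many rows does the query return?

9

Base: (n11, hops=0).
Iteration 1: edges from {n11} -> (n26, hops=1), (n38, hops=1), (n5, hops=1).
Iteration 2: edges from {n26,n38,n5} -> (n24, hops=2), (n26, hops=2), (n27, hops=2).
Iteration 3: edges from {n24,n26,n27} -> (n31, hops=3).
Iteration 4: edges from {n31} -> (n24, hops=4).
Iteration 5: no outgoing edges from {n24}; recursion stops.
Total rows emitted: 9.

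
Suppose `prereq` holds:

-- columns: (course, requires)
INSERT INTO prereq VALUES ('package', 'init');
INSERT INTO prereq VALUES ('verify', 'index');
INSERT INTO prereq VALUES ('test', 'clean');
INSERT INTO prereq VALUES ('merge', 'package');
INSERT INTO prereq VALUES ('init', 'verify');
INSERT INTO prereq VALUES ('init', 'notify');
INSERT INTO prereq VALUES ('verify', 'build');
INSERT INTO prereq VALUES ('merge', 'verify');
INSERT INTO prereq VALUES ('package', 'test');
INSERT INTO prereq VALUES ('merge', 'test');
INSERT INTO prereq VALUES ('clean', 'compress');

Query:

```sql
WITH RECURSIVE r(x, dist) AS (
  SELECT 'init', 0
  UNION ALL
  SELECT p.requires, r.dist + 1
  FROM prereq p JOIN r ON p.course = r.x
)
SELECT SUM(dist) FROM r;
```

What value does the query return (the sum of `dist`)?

6

Base: (init, dist=0).
Iteration 1: edges from {init} -> (notify, dist=1), (verify, dist=1).
Iteration 2: edges from {notify,verify} -> (build, dist=2), (index, dist=2).
Iteration 3: no outgoing edges from {build,index}; recursion stops.
SUM(dist) = 0 + 1 + 1 + 2 + 2 = 6.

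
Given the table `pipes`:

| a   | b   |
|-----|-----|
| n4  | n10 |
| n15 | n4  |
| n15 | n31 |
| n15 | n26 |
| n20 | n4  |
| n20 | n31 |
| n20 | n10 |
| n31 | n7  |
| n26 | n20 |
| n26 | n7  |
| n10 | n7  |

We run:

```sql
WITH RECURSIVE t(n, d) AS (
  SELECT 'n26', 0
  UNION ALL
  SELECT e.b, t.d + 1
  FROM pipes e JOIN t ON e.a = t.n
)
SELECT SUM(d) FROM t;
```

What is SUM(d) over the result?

21

Base: (n26, d=0).
Iteration 1: edges from {n26} -> (n20, d=1), (n7, d=1).
Iteration 2: edges from {n20,n7} -> (n10, d=2), (n31, d=2), (n4, d=2).
Iteration 3: edges from {n10,n31,n4} -> (n10, d=3), (n7, d=3) x2. [UNION ALL keeps all 3 new rows, including repeats]
Iteration 4: edges from {n10,n7} -> (n7, d=4).
Iteration 5: no outgoing edges from {n7}; recursion stops.
SUM(d) = 0 + 1 + 1 + 2 + 2 + 2 + 3 + 3 + 3 + 4 = 21.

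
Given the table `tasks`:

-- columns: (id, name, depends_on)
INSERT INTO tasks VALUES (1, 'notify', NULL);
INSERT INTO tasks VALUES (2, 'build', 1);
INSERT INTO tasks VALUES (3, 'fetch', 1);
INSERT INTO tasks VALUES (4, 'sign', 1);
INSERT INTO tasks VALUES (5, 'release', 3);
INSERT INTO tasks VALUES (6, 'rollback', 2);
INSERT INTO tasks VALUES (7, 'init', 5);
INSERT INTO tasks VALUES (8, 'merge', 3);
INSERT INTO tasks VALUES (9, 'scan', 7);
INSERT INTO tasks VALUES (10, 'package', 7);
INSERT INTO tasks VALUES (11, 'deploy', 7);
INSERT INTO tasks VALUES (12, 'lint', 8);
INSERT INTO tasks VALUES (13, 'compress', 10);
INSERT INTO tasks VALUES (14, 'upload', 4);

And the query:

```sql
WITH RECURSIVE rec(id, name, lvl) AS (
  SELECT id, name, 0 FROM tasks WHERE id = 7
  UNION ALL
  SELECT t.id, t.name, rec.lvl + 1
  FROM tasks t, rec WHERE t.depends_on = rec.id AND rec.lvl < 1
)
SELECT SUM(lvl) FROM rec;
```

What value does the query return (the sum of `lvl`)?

Base: id=7 (init) at lvl 0.
Iteration 1: rows with depends_on in {7} -> scan (id 9, lvl 1), package (id 10, lvl 1), deploy (id 11, lvl 1).
Iteration 2: lvl < 1 fails for all current rows; recursion stops.
SUM(lvl) = 0 + 1 + 1 + 1 = 3.

3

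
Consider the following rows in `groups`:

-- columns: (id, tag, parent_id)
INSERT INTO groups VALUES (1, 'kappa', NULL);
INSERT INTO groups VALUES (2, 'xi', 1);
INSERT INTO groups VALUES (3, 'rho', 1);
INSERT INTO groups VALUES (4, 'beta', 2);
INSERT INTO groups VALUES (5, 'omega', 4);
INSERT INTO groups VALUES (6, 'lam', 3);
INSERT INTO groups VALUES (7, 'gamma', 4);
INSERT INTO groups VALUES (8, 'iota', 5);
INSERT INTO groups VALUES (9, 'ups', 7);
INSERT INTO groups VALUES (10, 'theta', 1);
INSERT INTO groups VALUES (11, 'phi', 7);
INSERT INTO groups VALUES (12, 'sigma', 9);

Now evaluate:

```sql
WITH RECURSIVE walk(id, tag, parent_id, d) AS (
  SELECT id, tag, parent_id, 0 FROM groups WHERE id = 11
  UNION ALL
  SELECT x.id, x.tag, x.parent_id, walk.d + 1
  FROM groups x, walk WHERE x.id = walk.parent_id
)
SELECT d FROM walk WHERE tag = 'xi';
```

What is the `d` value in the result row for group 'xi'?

Base: id=11 (phi), parent_id=7, d 0.
Iteration 1: join on id=7 -> gamma (id 7, parent_id=4, d 1).
Iteration 2: join on id=4 -> beta (id 4, parent_id=2, d 2).
Iteration 3: join on id=2 -> xi (id 2, parent_id=1, d 3).
Iteration 4: join on id=1 -> kappa (id 1, parent_id=NULL, d 4).
Iteration 5: parent_id is NULL; no match; recursion stops.

3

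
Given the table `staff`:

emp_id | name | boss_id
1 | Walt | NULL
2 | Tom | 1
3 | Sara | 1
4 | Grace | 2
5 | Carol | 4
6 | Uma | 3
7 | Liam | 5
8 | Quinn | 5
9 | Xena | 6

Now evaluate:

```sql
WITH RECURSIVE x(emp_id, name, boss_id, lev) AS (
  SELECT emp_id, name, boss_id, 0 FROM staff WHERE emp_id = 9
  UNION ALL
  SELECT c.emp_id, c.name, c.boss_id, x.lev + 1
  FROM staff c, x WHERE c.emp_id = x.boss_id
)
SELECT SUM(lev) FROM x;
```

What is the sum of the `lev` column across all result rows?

6

Base: emp_id=9 (Xena), boss_id=6, lev 0.
Iteration 1: join on emp_id=6 -> Uma (id 6, boss_id=3, lev 1).
Iteration 2: join on emp_id=3 -> Sara (id 3, boss_id=1, lev 2).
Iteration 3: join on emp_id=1 -> Walt (id 1, boss_id=NULL, lev 3).
Iteration 4: boss_id is NULL; no match; recursion stops.
SUM(lev) = 0 + 1 + 2 + 3 = 6.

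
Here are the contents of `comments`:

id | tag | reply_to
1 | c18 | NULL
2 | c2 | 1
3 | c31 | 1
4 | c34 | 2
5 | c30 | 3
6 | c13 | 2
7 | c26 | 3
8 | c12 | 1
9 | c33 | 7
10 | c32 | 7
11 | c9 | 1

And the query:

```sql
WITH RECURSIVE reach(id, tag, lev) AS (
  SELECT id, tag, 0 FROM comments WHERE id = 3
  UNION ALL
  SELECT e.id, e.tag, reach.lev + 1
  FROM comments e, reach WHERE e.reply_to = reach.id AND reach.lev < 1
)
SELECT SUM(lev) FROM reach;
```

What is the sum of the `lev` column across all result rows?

2

Base: id=3 (c31) at lev 0.
Iteration 1: rows with reply_to in {3} -> c30 (id 5, lev 1), c26 (id 7, lev 1).
Iteration 2: lev < 1 fails for all current rows; recursion stops.
SUM(lev) = 0 + 1 + 1 = 2.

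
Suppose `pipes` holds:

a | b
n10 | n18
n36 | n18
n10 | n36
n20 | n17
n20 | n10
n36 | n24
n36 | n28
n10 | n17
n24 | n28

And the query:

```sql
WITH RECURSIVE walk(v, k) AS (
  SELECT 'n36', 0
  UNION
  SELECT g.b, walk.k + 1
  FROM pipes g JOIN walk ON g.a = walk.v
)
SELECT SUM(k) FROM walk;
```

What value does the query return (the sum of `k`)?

5

Base: (n36, k=0).
Iteration 1: edges from {n36} -> (n18, k=1), (n24, k=1), (n28, k=1).
Iteration 2: edges from {n18,n24,n28} -> (n28, k=2).
Iteration 3: no outgoing edges from {n28}; recursion stops.
SUM(k) = 0 + 1 + 1 + 1 + 2 = 5.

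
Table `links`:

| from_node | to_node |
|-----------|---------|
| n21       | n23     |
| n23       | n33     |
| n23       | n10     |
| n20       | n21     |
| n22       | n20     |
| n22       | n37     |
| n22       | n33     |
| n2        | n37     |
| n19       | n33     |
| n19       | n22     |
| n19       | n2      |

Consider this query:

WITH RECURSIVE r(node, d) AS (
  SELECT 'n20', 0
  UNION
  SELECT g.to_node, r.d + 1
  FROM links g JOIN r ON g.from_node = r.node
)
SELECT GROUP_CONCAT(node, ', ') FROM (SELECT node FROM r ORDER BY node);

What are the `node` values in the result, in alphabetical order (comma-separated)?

Base: (n20, d=0).
Iteration 1: edges from {n20} -> (n21, d=1).
Iteration 2: edges from {n21} -> (n23, d=2).
Iteration 3: edges from {n23} -> (n10, d=3), (n33, d=3).
Iteration 4: no outgoing edges from {n10,n33}; recursion stops.

n10, n20, n21, n23, n33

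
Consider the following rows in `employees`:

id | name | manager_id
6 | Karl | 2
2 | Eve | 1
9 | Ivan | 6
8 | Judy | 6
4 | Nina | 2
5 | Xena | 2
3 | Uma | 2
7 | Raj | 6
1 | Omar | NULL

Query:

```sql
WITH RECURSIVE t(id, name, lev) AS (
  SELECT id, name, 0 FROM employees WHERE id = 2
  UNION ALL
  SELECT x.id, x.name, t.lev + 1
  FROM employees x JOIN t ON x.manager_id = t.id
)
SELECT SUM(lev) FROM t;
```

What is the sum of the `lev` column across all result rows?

10

Base: id=2 (Eve) at lev 0.
Iteration 1: rows with manager_id in {2} -> Uma (id 3, lev 1), Nina (id 4, lev 1), Xena (id 5, lev 1), Karl (id 6, lev 1).
Iteration 2: rows with manager_id in {3,4,5,6} -> Raj (id 7, lev 2), Judy (id 8, lev 2), Ivan (id 9, lev 2).
Iteration 3: no rows with manager_id in {7,8,9}; recursion stops.
SUM(lev) = 0 + 1 + 1 + 1 + 1 + 2 + 2 + 2 = 10.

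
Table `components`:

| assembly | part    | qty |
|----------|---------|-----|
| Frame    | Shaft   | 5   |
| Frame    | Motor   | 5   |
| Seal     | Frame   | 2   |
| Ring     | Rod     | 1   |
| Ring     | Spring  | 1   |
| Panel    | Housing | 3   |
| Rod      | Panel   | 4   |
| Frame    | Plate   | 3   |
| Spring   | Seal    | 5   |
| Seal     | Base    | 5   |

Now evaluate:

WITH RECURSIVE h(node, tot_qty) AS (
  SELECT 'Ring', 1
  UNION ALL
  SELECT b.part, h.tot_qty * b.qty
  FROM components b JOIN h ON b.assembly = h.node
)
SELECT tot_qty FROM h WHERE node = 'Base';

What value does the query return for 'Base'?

25

Base: (Ring, tot_qty=1).
Iteration 1: components of {Ring} -> Rod = 1*1 = 1, Spring = 1*1 = 1.
Iteration 2: components of {Rod,Spring} -> Panel = 1*4 = 4, Seal = 1*5 = 5.
Iteration 3: components of {Panel,Seal} -> Base = 5*5 = 25, Frame = 5*2 = 10, Housing = 4*3 = 12.
Iteration 4: components of {Base,Frame,Housing} -> Motor = 10*5 = 50, Plate = 10*3 = 30, Shaft = 10*5 = 50.
Iteration 5: no further components; recursion stops.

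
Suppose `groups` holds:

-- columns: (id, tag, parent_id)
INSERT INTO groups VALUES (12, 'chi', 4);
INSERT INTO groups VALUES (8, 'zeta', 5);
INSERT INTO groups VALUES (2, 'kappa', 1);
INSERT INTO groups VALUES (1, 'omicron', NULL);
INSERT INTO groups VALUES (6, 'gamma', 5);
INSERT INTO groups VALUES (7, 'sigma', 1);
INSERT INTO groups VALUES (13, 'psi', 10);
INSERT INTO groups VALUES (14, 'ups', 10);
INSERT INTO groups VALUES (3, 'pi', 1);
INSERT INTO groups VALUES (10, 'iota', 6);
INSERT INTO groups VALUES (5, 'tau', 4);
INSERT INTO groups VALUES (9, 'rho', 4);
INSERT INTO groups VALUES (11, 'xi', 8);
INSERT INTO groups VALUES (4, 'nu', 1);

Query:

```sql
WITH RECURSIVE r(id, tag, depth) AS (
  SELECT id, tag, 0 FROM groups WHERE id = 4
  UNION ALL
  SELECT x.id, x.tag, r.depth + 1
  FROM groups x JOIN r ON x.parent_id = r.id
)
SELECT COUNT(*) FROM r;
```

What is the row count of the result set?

10

Base: id=4 (nu) at depth 0.
Iteration 1: rows with parent_id in {4} -> tau (id 5, depth 1), rho (id 9, depth 1), chi (id 12, depth 1).
Iteration 2: rows with parent_id in {5,9,12} -> gamma (id 6, depth 2), zeta (id 8, depth 2).
Iteration 3: rows with parent_id in {6,8} -> iota (id 10, depth 3), xi (id 11, depth 3).
Iteration 4: rows with parent_id in {10,11} -> psi (id 13, depth 4), ups (id 14, depth 4).
Iteration 5: no rows with parent_id in {13,14}; recursion stops.
Total rows emitted: 10.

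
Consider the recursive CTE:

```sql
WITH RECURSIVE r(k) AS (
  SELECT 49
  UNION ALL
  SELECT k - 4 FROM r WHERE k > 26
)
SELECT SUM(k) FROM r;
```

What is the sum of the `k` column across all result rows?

Base: k=49.
Iteration 1: 49 > 26 holds -> k = 49 - 4 = 45.
Iteration 2: 45 > 26 holds -> k = 45 - 4 = 41.
Iteration 3: 41 > 26 holds -> k = 41 - 4 = 37.
Iteration 4: 37 > 26 holds -> k = 37 - 4 = 33.
Iteration 5: 33 > 26 holds -> k = 33 - 4 = 29.
Iteration 6: 29 > 26 holds -> k = 29 - 4 = 25.
Iteration 7: 25 > 26 fails; recursion stops.
SUM(k) = 49 + 45 + 41 + 37 + 33 + 29 + 25 = 259.

259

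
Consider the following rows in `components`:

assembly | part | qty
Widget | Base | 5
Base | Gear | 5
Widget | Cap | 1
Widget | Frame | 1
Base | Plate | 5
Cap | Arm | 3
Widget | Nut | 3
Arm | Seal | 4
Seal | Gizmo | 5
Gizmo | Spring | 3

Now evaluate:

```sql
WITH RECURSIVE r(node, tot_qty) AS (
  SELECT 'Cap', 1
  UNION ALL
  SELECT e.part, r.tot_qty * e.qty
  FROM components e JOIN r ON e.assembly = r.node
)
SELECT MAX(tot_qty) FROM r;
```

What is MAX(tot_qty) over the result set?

180

Base: (Cap, tot_qty=1).
Iteration 1: components of {Cap} -> Arm = 1*3 = 3.
Iteration 2: components of {Arm} -> Seal = 3*4 = 12.
Iteration 3: components of {Seal} -> Gizmo = 12*5 = 60.
Iteration 4: components of {Gizmo} -> Spring = 60*3 = 180.
Iteration 5: no further components; recursion stops.
tot_qty values: 1, 3, 12, 60, 180; the maximum is 180.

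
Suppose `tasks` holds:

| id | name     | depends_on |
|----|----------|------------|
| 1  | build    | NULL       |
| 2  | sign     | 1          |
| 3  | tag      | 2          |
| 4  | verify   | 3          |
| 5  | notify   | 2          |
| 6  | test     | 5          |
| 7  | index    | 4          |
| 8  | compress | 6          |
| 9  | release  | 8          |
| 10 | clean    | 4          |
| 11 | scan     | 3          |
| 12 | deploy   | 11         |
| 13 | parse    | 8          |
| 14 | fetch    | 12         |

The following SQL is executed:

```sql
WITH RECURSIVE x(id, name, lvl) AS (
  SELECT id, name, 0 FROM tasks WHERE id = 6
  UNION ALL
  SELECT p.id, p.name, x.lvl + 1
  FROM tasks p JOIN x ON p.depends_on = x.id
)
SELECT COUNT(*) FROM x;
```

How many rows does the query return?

4

Base: id=6 (test) at lvl 0.
Iteration 1: rows with depends_on in {6} -> compress (id 8, lvl 1).
Iteration 2: rows with depends_on in {8} -> release (id 9, lvl 2), parse (id 13, lvl 2).
Iteration 3: no rows with depends_on in {9,13}; recursion stops.
Total rows emitted: 4.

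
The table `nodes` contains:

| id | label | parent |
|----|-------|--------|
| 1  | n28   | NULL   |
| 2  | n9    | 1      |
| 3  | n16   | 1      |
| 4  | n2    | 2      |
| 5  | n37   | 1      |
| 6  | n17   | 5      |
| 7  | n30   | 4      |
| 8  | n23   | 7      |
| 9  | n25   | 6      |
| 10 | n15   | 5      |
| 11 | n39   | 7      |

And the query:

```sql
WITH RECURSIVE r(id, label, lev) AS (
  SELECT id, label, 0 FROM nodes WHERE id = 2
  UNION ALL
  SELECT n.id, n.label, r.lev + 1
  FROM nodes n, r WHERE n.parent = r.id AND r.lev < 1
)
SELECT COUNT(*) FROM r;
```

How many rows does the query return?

2

Base: id=2 (n9) at lev 0.
Iteration 1: rows with parent in {2} -> n2 (id 4, lev 1).
Iteration 2: lev < 1 fails for all current rows; recursion stops.
Total rows emitted: 2.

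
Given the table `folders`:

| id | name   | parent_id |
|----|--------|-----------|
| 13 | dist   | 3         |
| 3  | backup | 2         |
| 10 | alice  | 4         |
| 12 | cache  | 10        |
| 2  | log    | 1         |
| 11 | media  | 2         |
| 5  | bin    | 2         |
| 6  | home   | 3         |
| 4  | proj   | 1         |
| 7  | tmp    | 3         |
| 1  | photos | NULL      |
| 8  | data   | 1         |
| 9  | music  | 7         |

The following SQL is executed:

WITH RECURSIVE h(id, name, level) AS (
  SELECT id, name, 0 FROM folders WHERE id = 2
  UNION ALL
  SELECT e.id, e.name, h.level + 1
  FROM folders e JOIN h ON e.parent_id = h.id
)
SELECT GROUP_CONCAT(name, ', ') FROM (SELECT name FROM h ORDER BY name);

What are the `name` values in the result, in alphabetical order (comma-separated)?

Base: id=2 (log) at level 0.
Iteration 1: rows with parent_id in {2} -> backup (id 3, level 1), bin (id 5, level 1), media (id 11, level 1).
Iteration 2: rows with parent_id in {3,5,11} -> home (id 6, level 2), tmp (id 7, level 2), dist (id 13, level 2).
Iteration 3: rows with parent_id in {6,7,13} -> music (id 9, level 3).
Iteration 4: no rows with parent_id in {9}; recursion stops.

backup, bin, dist, home, log, media, music, tmp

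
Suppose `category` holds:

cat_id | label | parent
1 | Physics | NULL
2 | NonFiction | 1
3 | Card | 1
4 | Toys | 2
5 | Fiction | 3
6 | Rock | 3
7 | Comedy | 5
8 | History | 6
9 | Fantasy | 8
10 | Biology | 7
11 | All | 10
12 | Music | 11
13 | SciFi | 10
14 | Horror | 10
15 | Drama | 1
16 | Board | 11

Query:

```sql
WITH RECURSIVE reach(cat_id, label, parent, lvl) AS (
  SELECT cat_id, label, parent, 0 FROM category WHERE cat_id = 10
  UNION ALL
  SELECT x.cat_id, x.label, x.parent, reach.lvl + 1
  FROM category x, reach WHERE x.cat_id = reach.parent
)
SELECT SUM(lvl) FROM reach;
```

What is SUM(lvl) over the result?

Base: cat_id=10 (Biology), parent=7, lvl 0.
Iteration 1: join on cat_id=7 -> Comedy (id 7, parent=5, lvl 1).
Iteration 2: join on cat_id=5 -> Fiction (id 5, parent=3, lvl 2).
Iteration 3: join on cat_id=3 -> Card (id 3, parent=1, lvl 3).
Iteration 4: join on cat_id=1 -> Physics (id 1, parent=NULL, lvl 4).
Iteration 5: parent is NULL; no match; recursion stops.
SUM(lvl) = 0 + 1 + 2 + 3 + 4 = 10.

10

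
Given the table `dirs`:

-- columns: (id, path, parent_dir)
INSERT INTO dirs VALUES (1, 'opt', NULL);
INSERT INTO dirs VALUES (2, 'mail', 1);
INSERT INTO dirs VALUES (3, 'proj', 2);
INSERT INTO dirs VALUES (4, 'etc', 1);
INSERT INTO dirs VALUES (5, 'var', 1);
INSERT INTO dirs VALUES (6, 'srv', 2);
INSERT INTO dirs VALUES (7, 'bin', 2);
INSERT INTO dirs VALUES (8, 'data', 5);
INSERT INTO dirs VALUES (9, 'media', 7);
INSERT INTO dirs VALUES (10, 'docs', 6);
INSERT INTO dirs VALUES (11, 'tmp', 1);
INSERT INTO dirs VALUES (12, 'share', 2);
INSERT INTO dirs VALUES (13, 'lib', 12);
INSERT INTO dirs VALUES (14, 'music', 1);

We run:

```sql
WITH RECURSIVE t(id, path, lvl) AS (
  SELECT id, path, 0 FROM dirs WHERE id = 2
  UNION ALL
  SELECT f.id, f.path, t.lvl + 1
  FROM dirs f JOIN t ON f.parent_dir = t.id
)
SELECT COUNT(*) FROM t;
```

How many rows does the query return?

Base: id=2 (mail) at lvl 0.
Iteration 1: rows with parent_dir in {2} -> proj (id 3, lvl 1), srv (id 6, lvl 1), bin (id 7, lvl 1), share (id 12, lvl 1).
Iteration 2: rows with parent_dir in {3,6,7,12} -> media (id 9, lvl 2), docs (id 10, lvl 2), lib (id 13, lvl 2).
Iteration 3: no rows with parent_dir in {9,10,13}; recursion stops.
Total rows emitted: 8.

8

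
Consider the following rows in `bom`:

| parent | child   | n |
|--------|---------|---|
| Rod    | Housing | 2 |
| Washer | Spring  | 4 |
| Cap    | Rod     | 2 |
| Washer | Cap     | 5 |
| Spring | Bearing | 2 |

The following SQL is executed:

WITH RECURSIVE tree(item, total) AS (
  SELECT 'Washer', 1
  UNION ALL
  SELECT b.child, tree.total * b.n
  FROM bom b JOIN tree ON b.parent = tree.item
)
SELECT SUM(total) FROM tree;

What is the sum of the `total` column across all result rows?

Base: (Washer, total=1).
Iteration 1: components of {Washer} -> Cap = 1*5 = 5, Spring = 1*4 = 4.
Iteration 2: components of {Cap,Spring} -> Bearing = 4*2 = 8, Rod = 5*2 = 10.
Iteration 3: components of {Bearing,Rod} -> Housing = 10*2 = 20.
Iteration 4: no further components; recursion stops.
SUM(total) = 1 + 5 + 4 + 10 + 8 + 20 = 48.

48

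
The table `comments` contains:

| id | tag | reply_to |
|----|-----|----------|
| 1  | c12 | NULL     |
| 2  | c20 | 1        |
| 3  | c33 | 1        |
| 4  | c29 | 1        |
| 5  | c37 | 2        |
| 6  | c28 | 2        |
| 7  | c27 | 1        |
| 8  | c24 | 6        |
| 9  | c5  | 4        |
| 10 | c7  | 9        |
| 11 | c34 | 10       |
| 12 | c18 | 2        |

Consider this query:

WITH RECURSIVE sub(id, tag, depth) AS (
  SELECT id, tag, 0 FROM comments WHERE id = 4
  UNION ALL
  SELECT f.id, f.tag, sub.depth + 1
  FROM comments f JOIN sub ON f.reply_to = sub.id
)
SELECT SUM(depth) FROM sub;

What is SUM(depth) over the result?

Base: id=4 (c29) at depth 0.
Iteration 1: rows with reply_to in {4} -> c5 (id 9, depth 1).
Iteration 2: rows with reply_to in {9} -> c7 (id 10, depth 2).
Iteration 3: rows with reply_to in {10} -> c34 (id 11, depth 3).
Iteration 4: no rows with reply_to in {11}; recursion stops.
SUM(depth) = 0 + 1 + 2 + 3 = 6.

6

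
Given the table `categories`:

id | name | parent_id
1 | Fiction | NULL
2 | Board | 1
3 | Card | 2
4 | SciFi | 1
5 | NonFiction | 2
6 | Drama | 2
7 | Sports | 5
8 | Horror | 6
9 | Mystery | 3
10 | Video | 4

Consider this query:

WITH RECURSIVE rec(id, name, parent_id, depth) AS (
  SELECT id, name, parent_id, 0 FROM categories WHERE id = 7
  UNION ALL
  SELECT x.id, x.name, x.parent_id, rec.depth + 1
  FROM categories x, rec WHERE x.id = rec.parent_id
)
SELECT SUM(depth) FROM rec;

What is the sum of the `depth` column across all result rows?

Base: id=7 (Sports), parent_id=5, depth 0.
Iteration 1: join on id=5 -> NonFiction (id 5, parent_id=2, depth 1).
Iteration 2: join on id=2 -> Board (id 2, parent_id=1, depth 2).
Iteration 3: join on id=1 -> Fiction (id 1, parent_id=NULL, depth 3).
Iteration 4: parent_id is NULL; no match; recursion stops.
SUM(depth) = 0 + 1 + 2 + 3 = 6.

6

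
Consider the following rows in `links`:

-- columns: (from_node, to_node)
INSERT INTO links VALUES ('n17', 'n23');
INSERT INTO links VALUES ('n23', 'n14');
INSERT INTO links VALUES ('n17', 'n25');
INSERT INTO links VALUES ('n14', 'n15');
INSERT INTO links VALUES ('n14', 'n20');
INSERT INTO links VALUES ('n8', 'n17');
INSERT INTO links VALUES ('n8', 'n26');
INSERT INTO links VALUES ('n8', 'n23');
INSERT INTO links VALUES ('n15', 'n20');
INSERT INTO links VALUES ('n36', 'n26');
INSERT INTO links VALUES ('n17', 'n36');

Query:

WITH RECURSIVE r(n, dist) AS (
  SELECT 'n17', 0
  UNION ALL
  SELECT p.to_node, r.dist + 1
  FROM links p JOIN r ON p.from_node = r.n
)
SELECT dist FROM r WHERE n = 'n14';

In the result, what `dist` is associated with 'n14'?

Base: (n17, dist=0).
Iteration 1: edges from {n17} -> (n23, dist=1), (n25, dist=1), (n36, dist=1).
Iteration 2: edges from {n23,n25,n36} -> (n14, dist=2), (n26, dist=2).
Iteration 3: edges from {n14,n26} -> (n15, dist=3), (n20, dist=3).
Iteration 4: edges from {n15,n20} -> (n20, dist=4).
Iteration 5: no outgoing edges from {n20}; recursion stops.

2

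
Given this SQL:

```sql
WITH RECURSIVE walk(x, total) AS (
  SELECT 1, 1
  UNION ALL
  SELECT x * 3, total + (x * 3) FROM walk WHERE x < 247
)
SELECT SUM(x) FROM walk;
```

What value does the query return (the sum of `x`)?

Base: x=1, total=1.
Iteration 1: 1 < 247 holds -> x = 1 * 3 = 3, total = 1 + 3 = 4.
Iteration 2: 3 < 247 holds -> x = 3 * 3 = 9, total = 4 + 9 = 13.
Iteration 3: 9 < 247 holds -> x = 9 * 3 = 27, total = 13 + 27 = 40.
Iteration 4: 27 < 247 holds -> x = 27 * 3 = 81, total = 40 + 81 = 121.
Iteration 5: 81 < 247 holds -> x = 81 * 3 = 243, total = 121 + 243 = 364.
Iteration 6: 243 < 247 holds -> x = 243 * 3 = 729, total = 364 + 729 = 1093.
Iteration 7: 729 < 247 fails; recursion stops.
SUM(x) = 1 + 3 + 9 + 27 + 81 + 243 + 729 = 1093.

1093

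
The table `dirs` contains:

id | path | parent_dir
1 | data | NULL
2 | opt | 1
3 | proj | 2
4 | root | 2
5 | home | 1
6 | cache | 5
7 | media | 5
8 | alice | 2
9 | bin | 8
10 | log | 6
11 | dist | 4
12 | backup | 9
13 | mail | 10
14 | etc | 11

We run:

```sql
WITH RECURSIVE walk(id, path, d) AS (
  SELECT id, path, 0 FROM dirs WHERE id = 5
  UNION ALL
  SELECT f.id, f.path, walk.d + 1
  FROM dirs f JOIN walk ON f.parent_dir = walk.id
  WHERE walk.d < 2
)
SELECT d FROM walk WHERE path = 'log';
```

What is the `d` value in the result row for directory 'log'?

2

Base: id=5 (home) at d 0.
Iteration 1: rows with parent_dir in {5} -> cache (id 6, d 1), media (id 7, d 1).
Iteration 2: rows with parent_dir in {6,7} -> log (id 10, d 2).
Iteration 3: d < 2 fails for all current rows; recursion stops.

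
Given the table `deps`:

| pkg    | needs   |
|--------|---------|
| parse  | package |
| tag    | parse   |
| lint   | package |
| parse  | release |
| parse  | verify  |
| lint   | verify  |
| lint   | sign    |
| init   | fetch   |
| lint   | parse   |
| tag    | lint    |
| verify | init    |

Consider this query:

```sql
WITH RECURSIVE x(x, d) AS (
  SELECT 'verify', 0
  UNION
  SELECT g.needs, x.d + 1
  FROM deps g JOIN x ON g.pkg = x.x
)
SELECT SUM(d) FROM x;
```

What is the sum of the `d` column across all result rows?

3

Base: (verify, d=0).
Iteration 1: edges from {verify} -> (init, d=1).
Iteration 2: edges from {init} -> (fetch, d=2).
Iteration 3: no outgoing edges from {fetch}; recursion stops.
SUM(d) = 0 + 1 + 2 = 3.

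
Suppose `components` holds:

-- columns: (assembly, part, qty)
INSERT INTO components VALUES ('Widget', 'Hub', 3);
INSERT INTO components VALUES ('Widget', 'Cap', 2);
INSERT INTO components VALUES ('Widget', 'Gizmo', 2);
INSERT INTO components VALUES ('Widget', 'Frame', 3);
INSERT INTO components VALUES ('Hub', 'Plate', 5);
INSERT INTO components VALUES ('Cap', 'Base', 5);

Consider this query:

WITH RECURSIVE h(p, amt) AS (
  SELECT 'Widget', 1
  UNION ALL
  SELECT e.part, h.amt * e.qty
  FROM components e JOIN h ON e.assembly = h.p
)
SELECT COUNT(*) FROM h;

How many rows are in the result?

7

Base: (Widget, amt=1).
Iteration 1: components of {Widget} -> Cap = 1*2 = 2, Frame = 1*3 = 3, Gizmo = 1*2 = 2, Hub = 1*3 = 3.
Iteration 2: components of {Cap,Frame,Gizmo,Hub} -> Base = 2*5 = 10, Plate = 3*5 = 15.
Iteration 3: no further components; recursion stops.
Total rows emitted: 7.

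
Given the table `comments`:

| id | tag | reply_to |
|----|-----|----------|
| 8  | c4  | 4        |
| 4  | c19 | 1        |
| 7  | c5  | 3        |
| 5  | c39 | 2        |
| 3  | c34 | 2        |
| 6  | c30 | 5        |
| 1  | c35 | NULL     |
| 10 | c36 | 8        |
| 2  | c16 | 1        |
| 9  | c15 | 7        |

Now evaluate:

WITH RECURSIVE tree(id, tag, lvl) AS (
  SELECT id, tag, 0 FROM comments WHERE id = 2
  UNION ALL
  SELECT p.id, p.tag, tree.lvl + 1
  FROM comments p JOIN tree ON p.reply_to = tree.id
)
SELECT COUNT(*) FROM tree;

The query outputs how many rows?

6

Base: id=2 (c16) at lvl 0.
Iteration 1: rows with reply_to in {2} -> c34 (id 3, lvl 1), c39 (id 5, lvl 1).
Iteration 2: rows with reply_to in {3,5} -> c30 (id 6, lvl 2), c5 (id 7, lvl 2).
Iteration 3: rows with reply_to in {6,7} -> c15 (id 9, lvl 3).
Iteration 4: no rows with reply_to in {9}; recursion stops.
Total rows emitted: 6.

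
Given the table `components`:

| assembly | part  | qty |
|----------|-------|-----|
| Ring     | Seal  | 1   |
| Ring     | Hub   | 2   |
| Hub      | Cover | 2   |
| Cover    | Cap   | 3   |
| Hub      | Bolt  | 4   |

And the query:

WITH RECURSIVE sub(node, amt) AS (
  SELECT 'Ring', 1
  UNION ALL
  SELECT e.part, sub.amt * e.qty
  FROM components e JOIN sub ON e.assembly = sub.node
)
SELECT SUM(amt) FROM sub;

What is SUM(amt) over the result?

Base: (Ring, amt=1).
Iteration 1: components of {Ring} -> Hub = 1*2 = 2, Seal = 1*1 = 1.
Iteration 2: components of {Hub,Seal} -> Bolt = 2*4 = 8, Cover = 2*2 = 4.
Iteration 3: components of {Bolt,Cover} -> Cap = 4*3 = 12.
Iteration 4: no further components; recursion stops.
SUM(amt) = 1 + 1 + 2 + 4 + 8 + 12 = 28.

28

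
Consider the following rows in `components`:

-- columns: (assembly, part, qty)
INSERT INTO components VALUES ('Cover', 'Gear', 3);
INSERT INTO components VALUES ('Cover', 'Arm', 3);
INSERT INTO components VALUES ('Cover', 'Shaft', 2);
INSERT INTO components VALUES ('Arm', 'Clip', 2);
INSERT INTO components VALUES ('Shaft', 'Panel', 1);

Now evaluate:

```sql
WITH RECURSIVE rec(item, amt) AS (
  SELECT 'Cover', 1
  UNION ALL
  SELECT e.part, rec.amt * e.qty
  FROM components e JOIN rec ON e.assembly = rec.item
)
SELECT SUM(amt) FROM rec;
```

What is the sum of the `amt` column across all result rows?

17

Base: (Cover, amt=1).
Iteration 1: components of {Cover} -> Arm = 1*3 = 3, Gear = 1*3 = 3, Shaft = 1*2 = 2.
Iteration 2: components of {Arm,Gear,Shaft} -> Clip = 3*2 = 6, Panel = 2*1 = 2.
Iteration 3: no further components; recursion stops.
SUM(amt) = 1 + 3 + 3 + 2 + 6 + 2 = 17.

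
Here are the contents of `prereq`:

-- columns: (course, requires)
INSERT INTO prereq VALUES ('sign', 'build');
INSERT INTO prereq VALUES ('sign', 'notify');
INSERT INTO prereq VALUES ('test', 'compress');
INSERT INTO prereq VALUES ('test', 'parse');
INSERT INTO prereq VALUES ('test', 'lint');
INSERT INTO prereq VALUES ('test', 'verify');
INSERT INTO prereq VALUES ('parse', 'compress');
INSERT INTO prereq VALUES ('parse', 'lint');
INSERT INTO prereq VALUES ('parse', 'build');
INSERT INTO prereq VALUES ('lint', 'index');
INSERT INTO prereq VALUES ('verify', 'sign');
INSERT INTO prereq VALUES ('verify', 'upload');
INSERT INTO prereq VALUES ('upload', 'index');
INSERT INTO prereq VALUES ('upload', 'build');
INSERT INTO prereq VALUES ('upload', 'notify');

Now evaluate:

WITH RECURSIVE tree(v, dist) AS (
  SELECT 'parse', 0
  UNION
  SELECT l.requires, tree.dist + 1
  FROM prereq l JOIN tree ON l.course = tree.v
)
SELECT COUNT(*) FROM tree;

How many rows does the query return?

Base: (parse, dist=0).
Iteration 1: edges from {parse} -> (build, dist=1), (compress, dist=1), (lint, dist=1).
Iteration 2: edges from {build,compress,lint} -> (index, dist=2).
Iteration 3: no outgoing edges from {index}; recursion stops.
Total rows emitted: 5.

5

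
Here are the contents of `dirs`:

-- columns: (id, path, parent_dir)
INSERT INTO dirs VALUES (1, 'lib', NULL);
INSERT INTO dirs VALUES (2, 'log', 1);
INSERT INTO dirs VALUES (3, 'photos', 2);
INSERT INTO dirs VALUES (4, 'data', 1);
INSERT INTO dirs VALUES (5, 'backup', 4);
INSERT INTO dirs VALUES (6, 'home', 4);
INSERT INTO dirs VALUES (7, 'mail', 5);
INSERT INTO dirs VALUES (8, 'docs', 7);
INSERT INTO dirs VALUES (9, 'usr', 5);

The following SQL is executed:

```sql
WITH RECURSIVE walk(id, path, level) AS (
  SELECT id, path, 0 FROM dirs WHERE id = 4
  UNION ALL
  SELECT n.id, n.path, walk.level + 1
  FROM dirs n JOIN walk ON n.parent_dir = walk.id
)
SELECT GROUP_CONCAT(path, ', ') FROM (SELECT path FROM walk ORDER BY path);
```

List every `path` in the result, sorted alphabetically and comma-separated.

backup, data, docs, home, mail, usr

Base: id=4 (data) at level 0.
Iteration 1: rows with parent_dir in {4} -> backup (id 5, level 1), home (id 6, level 1).
Iteration 2: rows with parent_dir in {5,6} -> mail (id 7, level 2), usr (id 9, level 2).
Iteration 3: rows with parent_dir in {7,9} -> docs (id 8, level 3).
Iteration 4: no rows with parent_dir in {8}; recursion stops.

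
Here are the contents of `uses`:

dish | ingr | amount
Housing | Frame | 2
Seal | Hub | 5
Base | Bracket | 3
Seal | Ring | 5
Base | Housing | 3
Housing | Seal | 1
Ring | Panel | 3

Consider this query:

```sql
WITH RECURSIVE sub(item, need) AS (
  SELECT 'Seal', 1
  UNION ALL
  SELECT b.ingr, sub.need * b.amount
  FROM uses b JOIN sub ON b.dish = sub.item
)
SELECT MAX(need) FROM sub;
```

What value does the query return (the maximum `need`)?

15

Base: (Seal, need=1).
Iteration 1: components of {Seal} -> Hub = 1*5 = 5, Ring = 1*5 = 5.
Iteration 2: components of {Hub,Ring} -> Panel = 5*3 = 15.
Iteration 3: no further components; recursion stops.
need values: 1, 5, 5, 15; the maximum is 15.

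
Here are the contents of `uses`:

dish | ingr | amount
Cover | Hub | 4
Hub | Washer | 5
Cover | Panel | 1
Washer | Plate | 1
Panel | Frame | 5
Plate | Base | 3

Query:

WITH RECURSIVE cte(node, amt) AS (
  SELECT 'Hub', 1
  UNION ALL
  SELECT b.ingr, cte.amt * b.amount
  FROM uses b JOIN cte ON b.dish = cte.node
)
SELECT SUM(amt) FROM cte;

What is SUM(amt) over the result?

Base: (Hub, amt=1).
Iteration 1: components of {Hub} -> Washer = 1*5 = 5.
Iteration 2: components of {Washer} -> Plate = 5*1 = 5.
Iteration 3: components of {Plate} -> Base = 5*3 = 15.
Iteration 4: no further components; recursion stops.
SUM(amt) = 1 + 5 + 5 + 15 = 26.

26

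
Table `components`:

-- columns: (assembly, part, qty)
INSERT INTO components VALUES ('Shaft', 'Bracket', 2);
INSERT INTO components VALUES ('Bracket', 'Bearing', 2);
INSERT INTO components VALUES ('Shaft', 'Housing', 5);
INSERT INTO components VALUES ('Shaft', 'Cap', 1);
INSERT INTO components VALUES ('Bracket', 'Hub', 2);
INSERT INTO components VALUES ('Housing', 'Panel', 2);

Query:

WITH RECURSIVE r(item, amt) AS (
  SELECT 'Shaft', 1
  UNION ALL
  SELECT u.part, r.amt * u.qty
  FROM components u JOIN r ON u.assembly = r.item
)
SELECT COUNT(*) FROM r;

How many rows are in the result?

Base: (Shaft, amt=1).
Iteration 1: components of {Shaft} -> Bracket = 1*2 = 2, Cap = 1*1 = 1, Housing = 1*5 = 5.
Iteration 2: components of {Bracket,Cap,Housing} -> Bearing = 2*2 = 4, Hub = 2*2 = 4, Panel = 5*2 = 10.
Iteration 3: no further components; recursion stops.
Total rows emitted: 7.

7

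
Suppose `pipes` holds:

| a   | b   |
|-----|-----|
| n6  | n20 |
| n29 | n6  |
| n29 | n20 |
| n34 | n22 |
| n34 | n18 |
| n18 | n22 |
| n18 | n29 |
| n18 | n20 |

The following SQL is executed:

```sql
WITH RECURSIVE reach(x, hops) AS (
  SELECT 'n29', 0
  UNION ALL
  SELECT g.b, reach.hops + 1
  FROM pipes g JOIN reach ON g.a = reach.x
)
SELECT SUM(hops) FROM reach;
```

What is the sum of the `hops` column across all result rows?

4

Base: (n29, hops=0).
Iteration 1: edges from {n29} -> (n20, hops=1), (n6, hops=1).
Iteration 2: edges from {n20,n6} -> (n20, hops=2).
Iteration 3: no outgoing edges from {n20}; recursion stops.
SUM(hops) = 0 + 1 + 1 + 2 = 4.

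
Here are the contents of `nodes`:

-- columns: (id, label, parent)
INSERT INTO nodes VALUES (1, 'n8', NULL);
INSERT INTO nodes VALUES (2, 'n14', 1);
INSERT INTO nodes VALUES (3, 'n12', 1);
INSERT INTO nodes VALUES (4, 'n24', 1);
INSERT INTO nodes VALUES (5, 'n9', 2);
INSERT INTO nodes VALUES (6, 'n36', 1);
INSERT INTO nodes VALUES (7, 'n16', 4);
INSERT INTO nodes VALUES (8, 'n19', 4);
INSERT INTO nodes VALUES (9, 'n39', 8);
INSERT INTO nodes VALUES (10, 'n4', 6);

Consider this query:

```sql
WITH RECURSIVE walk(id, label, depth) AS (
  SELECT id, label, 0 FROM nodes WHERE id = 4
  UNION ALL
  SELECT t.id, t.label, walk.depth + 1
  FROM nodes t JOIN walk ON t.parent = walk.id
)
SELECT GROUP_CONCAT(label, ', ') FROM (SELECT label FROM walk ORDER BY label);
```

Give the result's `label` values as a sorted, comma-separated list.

n16, n19, n24, n39

Base: id=4 (n24) at depth 0.
Iteration 1: rows with parent in {4} -> n16 (id 7, depth 1), n19 (id 8, depth 1).
Iteration 2: rows with parent in {7,8} -> n39 (id 9, depth 2).
Iteration 3: no rows with parent in {9}; recursion stops.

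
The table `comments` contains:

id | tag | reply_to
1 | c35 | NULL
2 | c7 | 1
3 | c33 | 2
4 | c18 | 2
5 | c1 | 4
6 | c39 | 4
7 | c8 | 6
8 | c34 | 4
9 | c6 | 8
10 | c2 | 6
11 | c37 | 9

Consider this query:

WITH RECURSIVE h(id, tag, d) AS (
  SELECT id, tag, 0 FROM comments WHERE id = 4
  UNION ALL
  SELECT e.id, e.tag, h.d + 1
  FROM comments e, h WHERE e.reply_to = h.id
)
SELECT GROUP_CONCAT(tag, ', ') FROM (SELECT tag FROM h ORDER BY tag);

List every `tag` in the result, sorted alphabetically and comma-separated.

Base: id=4 (c18) at d 0.
Iteration 1: rows with reply_to in {4} -> c1 (id 5, d 1), c39 (id 6, d 1), c34 (id 8, d 1).
Iteration 2: rows with reply_to in {5,6,8} -> c8 (id 7, d 2), c6 (id 9, d 2), c2 (id 10, d 2).
Iteration 3: rows with reply_to in {7,9,10} -> c37 (id 11, d 3).
Iteration 4: no rows with reply_to in {11}; recursion stops.

c1, c18, c2, c34, c37, c39, c6, c8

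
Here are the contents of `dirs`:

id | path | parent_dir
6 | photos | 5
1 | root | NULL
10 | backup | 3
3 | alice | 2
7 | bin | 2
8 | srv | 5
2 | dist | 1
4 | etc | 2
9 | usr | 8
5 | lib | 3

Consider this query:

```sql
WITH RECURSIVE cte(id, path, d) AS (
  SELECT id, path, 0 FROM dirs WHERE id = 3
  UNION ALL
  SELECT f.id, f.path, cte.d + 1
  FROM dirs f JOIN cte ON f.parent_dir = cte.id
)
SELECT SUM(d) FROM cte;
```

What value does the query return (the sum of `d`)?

9

Base: id=3 (alice) at d 0.
Iteration 1: rows with parent_dir in {3} -> lib (id 5, d 1), backup (id 10, d 1).
Iteration 2: rows with parent_dir in {5,10} -> photos (id 6, d 2), srv (id 8, d 2).
Iteration 3: rows with parent_dir in {6,8} -> usr (id 9, d 3).
Iteration 4: no rows with parent_dir in {9}; recursion stops.
SUM(d) = 0 + 1 + 1 + 2 + 2 + 3 = 9.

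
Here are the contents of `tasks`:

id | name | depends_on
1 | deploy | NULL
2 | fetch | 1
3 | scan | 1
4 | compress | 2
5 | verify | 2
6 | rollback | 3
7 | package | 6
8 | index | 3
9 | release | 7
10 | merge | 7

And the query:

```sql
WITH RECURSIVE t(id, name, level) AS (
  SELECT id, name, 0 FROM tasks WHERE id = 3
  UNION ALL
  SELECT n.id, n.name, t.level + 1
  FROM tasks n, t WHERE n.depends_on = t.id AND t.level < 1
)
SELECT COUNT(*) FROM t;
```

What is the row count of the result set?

3

Base: id=3 (scan) at level 0.
Iteration 1: rows with depends_on in {3} -> rollback (id 6, level 1), index (id 8, level 1).
Iteration 2: level < 1 fails for all current rows; recursion stops.
Total rows emitted: 3.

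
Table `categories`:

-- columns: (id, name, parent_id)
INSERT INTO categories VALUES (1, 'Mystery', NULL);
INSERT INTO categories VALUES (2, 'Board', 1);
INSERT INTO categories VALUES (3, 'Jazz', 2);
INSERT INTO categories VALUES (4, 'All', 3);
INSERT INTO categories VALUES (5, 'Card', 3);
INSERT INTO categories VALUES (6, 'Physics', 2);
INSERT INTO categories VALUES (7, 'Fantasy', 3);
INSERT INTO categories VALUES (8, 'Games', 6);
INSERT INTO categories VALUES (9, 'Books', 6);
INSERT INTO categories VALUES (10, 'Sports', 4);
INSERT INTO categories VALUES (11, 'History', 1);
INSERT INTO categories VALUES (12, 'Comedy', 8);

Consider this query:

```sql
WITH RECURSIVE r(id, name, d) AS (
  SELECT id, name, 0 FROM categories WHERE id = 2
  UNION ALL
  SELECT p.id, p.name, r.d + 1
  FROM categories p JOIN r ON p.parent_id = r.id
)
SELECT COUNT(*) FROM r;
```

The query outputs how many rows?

10

Base: id=2 (Board) at d 0.
Iteration 1: rows with parent_id in {2} -> Jazz (id 3, d 1), Physics (id 6, d 1).
Iteration 2: rows with parent_id in {3,6} -> All (id 4, d 2), Card (id 5, d 2), Fantasy (id 7, d 2), Games (id 8, d 2), Books (id 9, d 2).
Iteration 3: rows with parent_id in {4,5,7,8,9} -> Sports (id 10, d 3), Comedy (id 12, d 3).
Iteration 4: no rows with parent_id in {10,12}; recursion stops.
Total rows emitted: 10.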